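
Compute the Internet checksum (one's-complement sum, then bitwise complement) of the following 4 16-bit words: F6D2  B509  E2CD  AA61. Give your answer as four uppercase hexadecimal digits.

C6F3

One's-complement addition (fold any carry out of bit 15 back into bit 0):
  0xF6D2 + 0xB509 = 0x1ABDB → wrap carry → 0xABDC
  0xABDC + 0xE2CD = 0x18EA9 → wrap carry → 0x8EAA
  0x8EAA + 0xAA61 = 0x1390B → wrap carry → 0x390C
One's-complement sum = 0x390C.
Checksum = ~0x390C & 0xFFFF = 0xC6F3.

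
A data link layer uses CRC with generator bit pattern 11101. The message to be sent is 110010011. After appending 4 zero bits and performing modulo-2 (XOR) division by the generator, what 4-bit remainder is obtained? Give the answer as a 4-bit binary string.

Append 4 zeros: 1100100110000. Divide by 11101 (XOR where the leading bit is 1):
  pos 0: 11001 XOR 11101 = 00100
  pos 2: 10000 XOR 11101 = 01101
  pos 3: 11011 XOR 11101 = 00110
  pos 5: 11010 XOR 11101 = 00111
  pos 7: 11100 XOR 11101 = 00001
Remainder (last 4 bits) = 0010. This is the CRC / FCS.

0010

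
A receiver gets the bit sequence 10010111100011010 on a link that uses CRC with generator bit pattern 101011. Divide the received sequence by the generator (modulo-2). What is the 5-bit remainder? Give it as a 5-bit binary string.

01011

Modulo-2 division of 10010111100011010 by 101011:
  pos 0: 100101 XOR 101011 = 001110
  pos 2: 111011 XOR 101011 = 010000
  pos 3: 100001 XOR 101011 = 001010
  pos 5: 101000 XOR 101011 = 000011
  pos 9: 110110 XOR 101011 = 011101
  pos 10: 111011 XOR 101011 = 010000
  pos 11: 100000 XOR 101011 = 001011
Remainder = 01011 (nonzero — an error is detected).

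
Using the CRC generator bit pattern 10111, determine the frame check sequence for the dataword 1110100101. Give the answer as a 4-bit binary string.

Append 4 zeros: 11101001010000. Divide by 10111 (XOR where the leading bit is 1):
  pos 0: 11101 XOR 10111 = 01010
  pos 1: 10100 XOR 10111 = 00011
  pos 4: 11010 XOR 10111 = 01101
  pos 5: 11011 XOR 10111 = 01100
  pos 6: 11000 XOR 10111 = 01111
  pos 7: 11110 XOR 10111 = 01001
  pos 8: 10010 XOR 10111 = 00101
Remainder (last 4 bits) = 1010. This is the CRC / FCS.

1010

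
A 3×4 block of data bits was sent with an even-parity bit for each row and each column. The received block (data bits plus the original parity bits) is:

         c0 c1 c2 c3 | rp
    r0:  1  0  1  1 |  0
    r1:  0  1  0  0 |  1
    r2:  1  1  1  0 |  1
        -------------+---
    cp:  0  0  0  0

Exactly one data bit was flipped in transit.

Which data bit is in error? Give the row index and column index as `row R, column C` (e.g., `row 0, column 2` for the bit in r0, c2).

row 0, column 3

Recompute each row's even parity and compare to rp:
  r0: data parity 1, sent rp 0 → mismatch
  r1: data parity 1, sent rp 1 → ok
  r2: data parity 1, sent rp 1 → ok
Recompute each column's even parity and compare to cp:
  c0: data parity 0, sent cp 0 → ok
  c1: data parity 0, sent cp 0 → ok
  c2: data parity 0, sent cp 0 → ok
  c3: data parity 1, sent cp 0 → mismatch
Exactly one row (r0) and one column (c3) fail → the flipped bit is at their intersection.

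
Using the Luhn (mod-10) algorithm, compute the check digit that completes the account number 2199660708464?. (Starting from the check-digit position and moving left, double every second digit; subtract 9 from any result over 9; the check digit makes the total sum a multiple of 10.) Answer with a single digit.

Partial digits right→left: 4 6 4 8 0 7 0 6 6 9 9 1 2
Double every second digit counting from the check-digit position (so the 1st, 3rd, 5th, ... of the partial from the right).
  doubled (with −9 where >9): 8 8 0 0 3 9 4 → sum 32
  kept as-is: 6 8 7 6 9 1 → sum 37
Total = 32 + 37 = 69.
Check digit = (10 − (69 mod 10)) mod 10 = 1.

1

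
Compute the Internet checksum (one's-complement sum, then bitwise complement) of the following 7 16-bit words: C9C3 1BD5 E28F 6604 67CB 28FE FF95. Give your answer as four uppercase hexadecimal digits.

One's-complement addition (fold any carry out of bit 15 back into bit 0):
  0xC9C3 + 0x1BD5 = 0x0E598
  0xE598 + 0xE28F = 0x1C827 → wrap carry → 0xC828
  0xC828 + 0x6604 = 0x12E2C → wrap carry → 0x2E2D
  0x2E2D + 0x67CB = 0x095F8
  0x95F8 + 0x28FE = 0x0BEF6
  0xBEF6 + 0xFF95 = 0x1BE8B → wrap carry → 0xBE8C
One's-complement sum = 0xBE8C.
Checksum = ~0xBE8C & 0xFFFF = 0x4173.

4173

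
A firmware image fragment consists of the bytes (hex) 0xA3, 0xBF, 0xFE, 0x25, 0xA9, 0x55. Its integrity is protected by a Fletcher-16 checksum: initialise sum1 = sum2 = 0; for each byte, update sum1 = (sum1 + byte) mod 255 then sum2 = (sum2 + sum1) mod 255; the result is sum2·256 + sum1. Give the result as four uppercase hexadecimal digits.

A886

Running sums (mod 255):
  after byte 0 (0xA3): sum1=163, sum2=163
  after byte 1 (0xBF): sum1=99, sum2=7
  after byte 2 (0xFE): sum1=98, sum2=105
  after byte 3 (0x25): sum1=135, sum2=240
  after byte 4 (0xA9): sum1=49, sum2=34
  after byte 5 (0x55): sum1=134, sum2=168
Checksum = sum2·256 + sum1 = 168·256 + 134 = 43142 = 0xA886.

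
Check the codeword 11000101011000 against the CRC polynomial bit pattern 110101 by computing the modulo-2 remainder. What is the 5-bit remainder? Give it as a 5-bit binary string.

00000

Modulo-2 division of 11000101011000 by 110101:
  pos 0: 110001 XOR 110101 = 000100
  pos 3: 100010 XOR 110101 = 010111
  pos 4: 101111 XOR 110101 = 011010
  pos 5: 110101 XOR 110101 = 000000
Remainder = 00000 (zero — the frame passes the CRC check).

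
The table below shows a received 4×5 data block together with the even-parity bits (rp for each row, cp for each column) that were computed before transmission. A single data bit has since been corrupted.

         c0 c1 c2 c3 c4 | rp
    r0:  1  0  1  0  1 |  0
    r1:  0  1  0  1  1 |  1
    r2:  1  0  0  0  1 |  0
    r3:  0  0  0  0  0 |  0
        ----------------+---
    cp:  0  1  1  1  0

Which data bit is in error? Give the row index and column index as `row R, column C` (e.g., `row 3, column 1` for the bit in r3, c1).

row 0, column 4

Recompute each row's even parity and compare to rp:
  r0: data parity 1, sent rp 0 → mismatch
  r1: data parity 1, sent rp 1 → ok
  r2: data parity 0, sent rp 0 → ok
  r3: data parity 0, sent rp 0 → ok
Recompute each column's even parity and compare to cp:
  c0: data parity 0, sent cp 0 → ok
  c1: data parity 1, sent cp 1 → ok
  c2: data parity 1, sent cp 1 → ok
  c3: data parity 1, sent cp 1 → ok
  c4: data parity 1, sent cp 0 → mismatch
Exactly one row (r0) and one column (c4) fail → the flipped bit is at their intersection.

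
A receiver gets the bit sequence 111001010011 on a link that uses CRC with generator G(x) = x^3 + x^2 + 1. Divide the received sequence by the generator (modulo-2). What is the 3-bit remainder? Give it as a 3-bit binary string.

100

Modulo-2 division of 111001010011 by 1101:
  pos 0: 1110 XOR 1101 = 0011
  pos 2: 1101 XOR 1101 = 0000
  pos 7: 1001 XOR 1101 = 0100
  pos 8: 1001 XOR 1101 = 0100
Remainder = 100 (nonzero — an error is detected).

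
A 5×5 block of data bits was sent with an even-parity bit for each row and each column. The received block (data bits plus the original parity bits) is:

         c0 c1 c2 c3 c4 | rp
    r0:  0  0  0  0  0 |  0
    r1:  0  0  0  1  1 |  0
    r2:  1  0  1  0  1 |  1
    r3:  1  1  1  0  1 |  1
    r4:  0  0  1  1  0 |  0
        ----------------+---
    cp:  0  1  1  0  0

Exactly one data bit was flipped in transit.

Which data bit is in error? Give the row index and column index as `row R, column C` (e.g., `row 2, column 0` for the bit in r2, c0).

row 3, column 4

Recompute each row's even parity and compare to rp:
  r0: data parity 0, sent rp 0 → ok
  r1: data parity 0, sent rp 0 → ok
  r2: data parity 1, sent rp 1 → ok
  r3: data parity 0, sent rp 1 → mismatch
  r4: data parity 0, sent rp 0 → ok
Recompute each column's even parity and compare to cp:
  c0: data parity 0, sent cp 0 → ok
  c1: data parity 1, sent cp 1 → ok
  c2: data parity 1, sent cp 1 → ok
  c3: data parity 0, sent cp 0 → ok
  c4: data parity 1, sent cp 0 → mismatch
Exactly one row (r3) and one column (c4) fail → the flipped bit is at their intersection.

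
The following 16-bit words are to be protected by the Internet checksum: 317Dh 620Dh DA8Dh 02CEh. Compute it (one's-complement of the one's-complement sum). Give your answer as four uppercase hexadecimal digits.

8F19

One's-complement addition (fold any carry out of bit 15 back into bit 0):
  0x317D + 0x620D = 0x0938A
  0x938A + 0xDA8D = 0x16E17 → wrap carry → 0x6E18
  0x6E18 + 0x02CE = 0x070E6
One's-complement sum = 0x70E6.
Checksum = ~0x70E6 & 0xFFFF = 0x8F19.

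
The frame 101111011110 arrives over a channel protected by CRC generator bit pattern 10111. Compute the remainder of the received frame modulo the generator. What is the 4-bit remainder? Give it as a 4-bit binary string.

0010

Modulo-2 division of 101111011110 by 10111:
  pos 0: 10111 XOR 10111 = 00000
  pos 5: 10111 XOR 10111 = 00000
Remainder = 0010 (nonzero — an error is detected).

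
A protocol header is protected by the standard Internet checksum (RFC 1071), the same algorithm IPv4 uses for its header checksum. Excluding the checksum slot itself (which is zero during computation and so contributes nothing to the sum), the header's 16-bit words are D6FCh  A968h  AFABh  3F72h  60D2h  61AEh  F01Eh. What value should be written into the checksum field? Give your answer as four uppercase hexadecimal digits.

DDDC

One's-complement addition (fold any carry out of bit 15 back into bit 0):
  0xD6FC + 0xA968 = 0x18064 → wrap carry → 0x8065
  0x8065 + 0xAFAB = 0x13010 → wrap carry → 0x3011
  0x3011 + 0x3F72 = 0x06F83
  0x6F83 + 0x60D2 = 0x0D055
  0xD055 + 0x61AE = 0x13203 → wrap carry → 0x3204
  0x3204 + 0xF01E = 0x12222 → wrap carry → 0x2223
One's-complement sum = 0x2223.
Checksum = ~0x2223 & 0xFFFF = 0xDDDC.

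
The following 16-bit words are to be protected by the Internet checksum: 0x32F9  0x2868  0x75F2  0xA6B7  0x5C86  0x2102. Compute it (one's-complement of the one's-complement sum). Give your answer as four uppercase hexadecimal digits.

0A6C

One's-complement addition (fold any carry out of bit 15 back into bit 0):
  0x32F9 + 0x2868 = 0x05B61
  0x5B61 + 0x75F2 = 0x0D153
  0xD153 + 0xA6B7 = 0x1780A → wrap carry → 0x780B
  0x780B + 0x5C86 = 0x0D491
  0xD491 + 0x2102 = 0x0F593
One's-complement sum = 0xF593.
Checksum = ~0xF593 & 0xFFFF = 0x0A6C.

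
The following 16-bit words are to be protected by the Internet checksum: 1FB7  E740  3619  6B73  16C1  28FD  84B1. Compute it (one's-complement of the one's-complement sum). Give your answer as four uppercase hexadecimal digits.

930B

One's-complement addition (fold any carry out of bit 15 back into bit 0):
  0x1FB7 + 0xE740 = 0x106F7 → wrap carry → 0x06F8
  0x06F8 + 0x3619 = 0x03D11
  0x3D11 + 0x6B73 = 0x0A884
  0xA884 + 0x16C1 = 0x0BF45
  0xBF45 + 0x28FD = 0x0E842
  0xE842 + 0x84B1 = 0x16CF3 → wrap carry → 0x6CF4
One's-complement sum = 0x6CF4.
Checksum = ~0x6CF4 & 0xFFFF = 0x930B.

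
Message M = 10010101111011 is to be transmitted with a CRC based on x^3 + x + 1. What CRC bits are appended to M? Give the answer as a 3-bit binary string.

000

Append 3 zeros: 10010101111011000. Divide by 1011 (XOR where the leading bit is 1):
  pos 0: 1001 XOR 1011 = 0010
  pos 2: 1001 XOR 1011 = 0010
  pos 4: 1001 XOR 1011 = 0010
  pos 6: 1011 XOR 1011 = 0000
  pos 10: 1011 XOR 1011 = 0000
Remainder (last 3 bits) = 000. This is the CRC / FCS.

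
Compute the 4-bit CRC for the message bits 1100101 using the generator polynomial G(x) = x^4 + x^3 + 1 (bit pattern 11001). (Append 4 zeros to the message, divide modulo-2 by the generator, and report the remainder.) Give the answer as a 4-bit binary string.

Append 4 zeros: 11001010000. Divide by 11001 (XOR where the leading bit is 1):
  pos 0: 11001 XOR 11001 = 00000
  pos 6: 10000 XOR 11001 = 01001
Remainder (last 4 bits) = 1001. This is the CRC / FCS.

1001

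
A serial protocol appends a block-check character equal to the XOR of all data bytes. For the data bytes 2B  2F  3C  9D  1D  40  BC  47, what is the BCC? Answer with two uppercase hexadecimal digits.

03

XOR the bytes together:
  start with 0x2B
  0x2B ⊕ 0x2F = 0x04
  0x04 ⊕ 0x3C = 0x38
  0x38 ⊕ 0x9D = 0xA5
  0xA5 ⊕ 0x1D = 0xB8
  0xB8 ⊕ 0x40 = 0xF8
  0xF8 ⊕ 0xBC = 0x44
  0x44 ⊕ 0x47 = 0x03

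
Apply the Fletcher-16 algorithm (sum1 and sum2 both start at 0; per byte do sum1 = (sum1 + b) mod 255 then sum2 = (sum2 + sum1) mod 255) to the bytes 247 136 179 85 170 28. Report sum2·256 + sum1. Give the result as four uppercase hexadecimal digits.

BA50

Running sums (mod 255):
  after byte 0 (247): sum1=247, sum2=247
  after byte 1 (136): sum1=128, sum2=120
  after byte 2 (179): sum1=52, sum2=172
  after byte 3 (85): sum1=137, sum2=54
  after byte 4 (170): sum1=52, sum2=106
  after byte 5 (28): sum1=80, sum2=186
Checksum = sum2·256 + sum1 = 186·256 + 80 = 47696 = 0xBA50.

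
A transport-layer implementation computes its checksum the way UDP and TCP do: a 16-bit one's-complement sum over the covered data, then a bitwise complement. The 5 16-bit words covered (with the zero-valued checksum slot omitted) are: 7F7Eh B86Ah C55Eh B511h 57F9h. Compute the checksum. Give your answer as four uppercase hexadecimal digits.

One's-complement addition (fold any carry out of bit 15 back into bit 0):
  0x7F7E + 0xB86A = 0x137E8 → wrap carry → 0x37E9
  0x37E9 + 0xC55E = 0x0FD47
  0xFD47 + 0xB511 = 0x1B258 → wrap carry → 0xB259
  0xB259 + 0x57F9 = 0x10A52 → wrap carry → 0x0A53
One's-complement sum = 0x0A53.
Checksum = ~0x0A53 & 0xFFFF = 0xF5AC.

F5AC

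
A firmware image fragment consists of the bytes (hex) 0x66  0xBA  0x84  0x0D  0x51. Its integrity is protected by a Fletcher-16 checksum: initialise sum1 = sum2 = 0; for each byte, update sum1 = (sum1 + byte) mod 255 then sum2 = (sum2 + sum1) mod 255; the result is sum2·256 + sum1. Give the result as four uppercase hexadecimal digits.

Running sums (mod 255):
  after byte 0 (0x66): sum1=102, sum2=102
  after byte 1 (0xBA): sum1=33, sum2=135
  after byte 2 (0x84): sum1=165, sum2=45
  after byte 3 (0x0D): sum1=178, sum2=223
  after byte 4 (0x51): sum1=4, sum2=227
Checksum = sum2·256 + sum1 = 227·256 + 4 = 58116 = 0xE304.

E304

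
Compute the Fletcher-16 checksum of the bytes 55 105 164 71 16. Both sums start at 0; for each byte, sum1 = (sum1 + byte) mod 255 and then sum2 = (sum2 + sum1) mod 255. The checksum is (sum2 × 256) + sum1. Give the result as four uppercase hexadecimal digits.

469C

Running sums (mod 255):
  after byte 0 (55): sum1=55, sum2=55
  after byte 1 (105): sum1=160, sum2=215
  after byte 2 (164): sum1=69, sum2=29
  after byte 3 (71): sum1=140, sum2=169
  after byte 4 (16): sum1=156, sum2=70
Checksum = sum2·256 + sum1 = 70·256 + 156 = 18076 = 0x469C.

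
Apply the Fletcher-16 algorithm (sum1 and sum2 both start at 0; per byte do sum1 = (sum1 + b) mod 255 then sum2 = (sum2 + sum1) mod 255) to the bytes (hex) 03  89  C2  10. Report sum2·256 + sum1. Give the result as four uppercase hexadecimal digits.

3E5F

Running sums (mod 255):
  after byte 0 (03): sum1=3, sum2=3
  after byte 1 (89): sum1=140, sum2=143
  after byte 2 (C2): sum1=79, sum2=222
  after byte 3 (10): sum1=95, sum2=62
Checksum = sum2·256 + sum1 = 62·256 + 95 = 15967 = 0x3E5F.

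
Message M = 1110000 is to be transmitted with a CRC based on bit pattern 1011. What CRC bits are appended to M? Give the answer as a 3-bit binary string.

Append 3 zeros: 1110000000. Divide by 1011 (XOR where the leading bit is 1):
  pos 0: 1110 XOR 1011 = 0101
  pos 1: 1010 XOR 1011 = 0001
  pos 4: 1000 XOR 1011 = 0011
  pos 6: 1100 XOR 1011 = 0111
Remainder (last 3 bits) = 111. This is the CRC / FCS.

111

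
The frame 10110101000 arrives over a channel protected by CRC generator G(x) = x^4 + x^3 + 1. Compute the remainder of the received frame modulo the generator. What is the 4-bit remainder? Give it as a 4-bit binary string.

Modulo-2 division of 10110101000 by 11001:
  pos 0: 10110 XOR 11001 = 01111
  pos 1: 11111 XOR 11001 = 00110
  pos 3: 11001 XOR 11001 = 00000
Remainder = 0000 (zero — the frame passes the CRC check).

0000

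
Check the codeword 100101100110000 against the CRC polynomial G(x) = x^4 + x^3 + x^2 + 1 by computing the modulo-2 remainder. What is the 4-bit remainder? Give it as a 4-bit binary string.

Modulo-2 division of 100101100110000 by 11101:
  pos 0: 10010 XOR 11101 = 01111
  pos 1: 11111 XOR 11101 = 00010
  pos 4: 10100 XOR 11101 = 01001
  pos 5: 10011 XOR 11101 = 01110
  pos 6: 11101 XOR 11101 = 00000
Remainder = 0000 (zero — the frame passes the CRC check).

0000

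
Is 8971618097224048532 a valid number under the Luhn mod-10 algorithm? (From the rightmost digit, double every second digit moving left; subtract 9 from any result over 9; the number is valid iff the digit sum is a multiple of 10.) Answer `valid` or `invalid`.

valid

From the right, keep odd positions and double even positions (subtract 9 from any doubled value over 9):
  doubled (positions 2,4,...): 6 7 0 4 5 0 2 2 9 → sum 35
  kept (positions 1,3,...): 2 5 4 4 2 9 8 6 7 8 → sum 55
Total = 90.
90 mod 10 = 0, so the number is valid.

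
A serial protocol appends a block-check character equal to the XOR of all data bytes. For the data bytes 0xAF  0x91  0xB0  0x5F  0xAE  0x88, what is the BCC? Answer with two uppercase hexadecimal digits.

XOR the bytes together:
  start with 0xAF
  0xAF ⊕ 0x91 = 0x3E
  0x3E ⊕ 0xB0 = 0x8E
  0x8E ⊕ 0x5F = 0xD1
  0xD1 ⊕ 0xAE = 0x7F
  0x7F ⊕ 0x88 = 0xF7

F7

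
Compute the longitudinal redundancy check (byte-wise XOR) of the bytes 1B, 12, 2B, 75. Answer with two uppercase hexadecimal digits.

XOR the bytes together:
  start with 0x1B
  0x1B ⊕ 0x12 = 0x09
  0x09 ⊕ 0x2B = 0x22
  0x22 ⊕ 0x75 = 0x57

57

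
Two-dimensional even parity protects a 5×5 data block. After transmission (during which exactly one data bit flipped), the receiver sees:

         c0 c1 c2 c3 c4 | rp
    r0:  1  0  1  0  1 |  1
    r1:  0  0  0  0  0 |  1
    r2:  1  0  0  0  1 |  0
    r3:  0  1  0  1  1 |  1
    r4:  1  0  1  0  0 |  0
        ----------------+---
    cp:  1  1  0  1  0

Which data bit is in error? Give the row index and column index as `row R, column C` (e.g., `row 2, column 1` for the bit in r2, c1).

Recompute each row's even parity and compare to rp:
  r0: data parity 1, sent rp 1 → ok
  r1: data parity 0, sent rp 1 → mismatch
  r2: data parity 0, sent rp 0 → ok
  r3: data parity 1, sent rp 1 → ok
  r4: data parity 0, sent rp 0 → ok
Recompute each column's even parity and compare to cp:
  c0: data parity 1, sent cp 1 → ok
  c1: data parity 1, sent cp 1 → ok
  c2: data parity 0, sent cp 0 → ok
  c3: data parity 1, sent cp 1 → ok
  c4: data parity 1, sent cp 0 → mismatch
Exactly one row (r1) and one column (c4) fail → the flipped bit is at their intersection.

row 1, column 4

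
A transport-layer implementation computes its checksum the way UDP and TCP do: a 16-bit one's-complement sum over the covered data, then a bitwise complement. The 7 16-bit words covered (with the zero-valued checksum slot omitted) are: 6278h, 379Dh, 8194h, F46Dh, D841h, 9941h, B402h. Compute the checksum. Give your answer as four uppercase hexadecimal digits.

CA61

One's-complement addition (fold any carry out of bit 15 back into bit 0):
  0x6278 + 0x379D = 0x09A15
  0x9A15 + 0x8194 = 0x11BA9 → wrap carry → 0x1BAA
  0x1BAA + 0xF46D = 0x11017 → wrap carry → 0x1018
  0x1018 + 0xD841 = 0x0E859
  0xE859 + 0x9941 = 0x1819A → wrap carry → 0x819B
  0x819B + 0xB402 = 0x1359D → wrap carry → 0x359E
One's-complement sum = 0x359E.
Checksum = ~0x359E & 0xFFFF = 0xCA61.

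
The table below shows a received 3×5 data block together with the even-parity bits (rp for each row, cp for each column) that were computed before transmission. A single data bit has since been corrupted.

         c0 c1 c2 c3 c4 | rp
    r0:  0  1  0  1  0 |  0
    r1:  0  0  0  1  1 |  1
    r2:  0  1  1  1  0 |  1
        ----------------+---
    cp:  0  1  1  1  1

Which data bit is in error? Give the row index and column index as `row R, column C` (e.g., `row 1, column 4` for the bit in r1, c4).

row 1, column 1

Recompute each row's even parity and compare to rp:
  r0: data parity 0, sent rp 0 → ok
  r1: data parity 0, sent rp 1 → mismatch
  r2: data parity 1, sent rp 1 → ok
Recompute each column's even parity and compare to cp:
  c0: data parity 0, sent cp 0 → ok
  c1: data parity 0, sent cp 1 → mismatch
  c2: data parity 1, sent cp 1 → ok
  c3: data parity 1, sent cp 1 → ok
  c4: data parity 1, sent cp 1 → ok
Exactly one row (r1) and one column (c1) fail → the flipped bit is at their intersection.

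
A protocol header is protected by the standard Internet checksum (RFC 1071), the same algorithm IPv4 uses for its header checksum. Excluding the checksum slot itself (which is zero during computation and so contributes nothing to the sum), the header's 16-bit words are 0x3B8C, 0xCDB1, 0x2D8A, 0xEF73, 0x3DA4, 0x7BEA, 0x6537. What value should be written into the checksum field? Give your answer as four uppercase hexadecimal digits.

BAFD

One's-complement addition (fold any carry out of bit 15 back into bit 0):
  0x3B8C + 0xCDB1 = 0x1093D → wrap carry → 0x093E
  0x093E + 0x2D8A = 0x036C8
  0x36C8 + 0xEF73 = 0x1263B → wrap carry → 0x263C
  0x263C + 0x3DA4 = 0x063E0
  0x63E0 + 0x7BEA = 0x0DFCA
  0xDFCA + 0x6537 = 0x14501 → wrap carry → 0x4502
One's-complement sum = 0x4502.
Checksum = ~0x4502 & 0xFFFF = 0xBAFD.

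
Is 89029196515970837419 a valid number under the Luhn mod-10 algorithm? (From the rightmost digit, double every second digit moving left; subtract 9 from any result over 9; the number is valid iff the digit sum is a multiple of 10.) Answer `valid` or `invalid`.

From the right, keep odd positions and double even positions (subtract 9 from any doubled value over 9):
  doubled (positions 2,4,...): 2 5 7 5 1 1 9 9 0 7 → sum 46
  kept (positions 1,3,...): 9 4 3 0 9 1 6 1 2 9 → sum 44
Total = 90.
90 mod 10 = 0, so the number is valid.

valid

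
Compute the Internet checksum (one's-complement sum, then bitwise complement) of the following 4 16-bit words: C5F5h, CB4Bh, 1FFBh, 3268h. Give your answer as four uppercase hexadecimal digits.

1C5B

One's-complement addition (fold any carry out of bit 15 back into bit 0):
  0xC5F5 + 0xCB4B = 0x19140 → wrap carry → 0x9141
  0x9141 + 0x1FFB = 0x0B13C
  0xB13C + 0x3268 = 0x0E3A4
One's-complement sum = 0xE3A4.
Checksum = ~0xE3A4 & 0xFFFF = 0x1C5B.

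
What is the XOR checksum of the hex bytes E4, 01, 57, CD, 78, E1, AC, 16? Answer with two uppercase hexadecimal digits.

5C

XOR the bytes together:
  start with 0xE4
  0xE4 ⊕ 0x01 = 0xE5
  0xE5 ⊕ 0x57 = 0xB2
  0xB2 ⊕ 0xCD = 0x7F
  0x7F ⊕ 0x78 = 0x07
  0x07 ⊕ 0xE1 = 0xE6
  0xE6 ⊕ 0xAC = 0x4A
  0x4A ⊕ 0x16 = 0x5C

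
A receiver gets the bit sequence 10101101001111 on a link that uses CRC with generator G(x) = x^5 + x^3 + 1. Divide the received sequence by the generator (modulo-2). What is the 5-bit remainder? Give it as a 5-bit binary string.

00000

Modulo-2 division of 10101101001111 by 101001:
  pos 0: 101011 XOR 101001 = 000010
  pos 4: 100100 XOR 101001 = 001101
  pos 6: 110111 XOR 101001 = 011110
  pos 7: 111101 XOR 101001 = 010100
  pos 8: 101001 XOR 101001 = 000000
Remainder = 00000 (zero — the frame passes the CRC check).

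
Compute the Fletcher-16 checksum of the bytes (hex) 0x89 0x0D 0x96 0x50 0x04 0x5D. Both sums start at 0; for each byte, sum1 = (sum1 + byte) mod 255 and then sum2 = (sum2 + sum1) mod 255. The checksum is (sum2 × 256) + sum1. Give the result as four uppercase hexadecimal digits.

Running sums (mod 255):
  after byte 0 (0x89): sum1=137, sum2=137
  after byte 1 (0x0D): sum1=150, sum2=32
  after byte 2 (0x96): sum1=45, sum2=77
  after byte 3 (0x50): sum1=125, sum2=202
  after byte 4 (0x04): sum1=129, sum2=76
  after byte 5 (0x5D): sum1=222, sum2=43
Checksum = sum2·256 + sum1 = 43·256 + 222 = 11230 = 0x2BDE.

2BDE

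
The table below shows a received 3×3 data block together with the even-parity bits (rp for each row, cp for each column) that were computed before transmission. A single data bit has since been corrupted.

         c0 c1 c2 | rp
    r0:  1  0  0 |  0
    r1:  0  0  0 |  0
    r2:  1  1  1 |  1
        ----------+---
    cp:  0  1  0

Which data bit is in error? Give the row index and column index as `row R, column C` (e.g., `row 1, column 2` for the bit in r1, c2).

row 0, column 2

Recompute each row's even parity and compare to rp:
  r0: data parity 1, sent rp 0 → mismatch
  r1: data parity 0, sent rp 0 → ok
  r2: data parity 1, sent rp 1 → ok
Recompute each column's even parity and compare to cp:
  c0: data parity 0, sent cp 0 → ok
  c1: data parity 1, sent cp 1 → ok
  c2: data parity 1, sent cp 0 → mismatch
Exactly one row (r0) and one column (c2) fail → the flipped bit is at their intersection.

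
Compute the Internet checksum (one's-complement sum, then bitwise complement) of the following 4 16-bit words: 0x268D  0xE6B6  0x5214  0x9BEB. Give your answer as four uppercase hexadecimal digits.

04BC

One's-complement addition (fold any carry out of bit 15 back into bit 0):
  0x268D + 0xE6B6 = 0x10D43 → wrap carry → 0x0D44
  0x0D44 + 0x5214 = 0x05F58
  0x5F58 + 0x9BEB = 0x0FB43
One's-complement sum = 0xFB43.
Checksum = ~0xFB43 & 0xFFFF = 0x04BC.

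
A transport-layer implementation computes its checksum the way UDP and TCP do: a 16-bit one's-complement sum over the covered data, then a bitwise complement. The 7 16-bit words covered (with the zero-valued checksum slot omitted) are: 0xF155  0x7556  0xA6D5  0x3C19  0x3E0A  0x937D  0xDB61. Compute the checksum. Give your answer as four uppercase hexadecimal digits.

One's-complement addition (fold any carry out of bit 15 back into bit 0):
  0xF155 + 0x7556 = 0x166AB → wrap carry → 0x66AC
  0x66AC + 0xA6D5 = 0x10D81 → wrap carry → 0x0D82
  0x0D82 + 0x3C19 = 0x0499B
  0x499B + 0x3E0A = 0x087A5
  0x87A5 + 0x937D = 0x11B22 → wrap carry → 0x1B23
  0x1B23 + 0xDB61 = 0x0F684
One's-complement sum = 0xF684.
Checksum = ~0xF684 & 0xFFFF = 0x097B.

097B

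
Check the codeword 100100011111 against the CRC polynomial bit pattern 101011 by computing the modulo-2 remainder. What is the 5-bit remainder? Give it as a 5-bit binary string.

11100

Modulo-2 division of 100100011111 by 101011:
  pos 0: 100100 XOR 101011 = 001111
  pos 2: 111101 XOR 101011 = 010110
  pos 3: 101101 XOR 101011 = 000110
  pos 6: 110111 XOR 101011 = 011100
Remainder = 11100 (nonzero — an error is detected).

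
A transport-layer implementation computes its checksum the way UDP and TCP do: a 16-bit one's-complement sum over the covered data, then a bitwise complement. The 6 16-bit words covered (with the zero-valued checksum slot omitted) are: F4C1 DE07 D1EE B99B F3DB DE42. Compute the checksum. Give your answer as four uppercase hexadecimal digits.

One's-complement addition (fold any carry out of bit 15 back into bit 0):
  0xF4C1 + 0xDE07 = 0x1D2C8 → wrap carry → 0xD2C9
  0xD2C9 + 0xD1EE = 0x1A4B7 → wrap carry → 0xA4B8
  0xA4B8 + 0xB99B = 0x15E53 → wrap carry → 0x5E54
  0x5E54 + 0xF3DB = 0x1522F → wrap carry → 0x5230
  0x5230 + 0xDE42 = 0x13072 → wrap carry → 0x3073
One's-complement sum = 0x3073.
Checksum = ~0x3073 & 0xFFFF = 0xCF8C.

CF8C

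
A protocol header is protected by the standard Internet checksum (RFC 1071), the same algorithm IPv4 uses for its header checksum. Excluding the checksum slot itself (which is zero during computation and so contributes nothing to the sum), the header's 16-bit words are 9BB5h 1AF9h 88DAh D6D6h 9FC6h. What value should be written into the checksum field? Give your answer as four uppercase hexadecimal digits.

49D9

One's-complement addition (fold any carry out of bit 15 back into bit 0):
  0x9BB5 + 0x1AF9 = 0x0B6AE
  0xB6AE + 0x88DA = 0x13F88 → wrap carry → 0x3F89
  0x3F89 + 0xD6D6 = 0x1165F → wrap carry → 0x1660
  0x1660 + 0x9FC6 = 0x0B626
One's-complement sum = 0xB626.
Checksum = ~0xB626 & 0xFFFF = 0x49D9.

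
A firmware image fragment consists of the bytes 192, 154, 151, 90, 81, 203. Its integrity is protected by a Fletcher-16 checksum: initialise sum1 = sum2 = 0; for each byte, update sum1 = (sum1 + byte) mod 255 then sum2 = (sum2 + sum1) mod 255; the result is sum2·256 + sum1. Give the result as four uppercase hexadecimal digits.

656A

Running sums (mod 255):
  after byte 0 (192): sum1=192, sum2=192
  after byte 1 (154): sum1=91, sum2=28
  after byte 2 (151): sum1=242, sum2=15
  after byte 3 (90): sum1=77, sum2=92
  after byte 4 (81): sum1=158, sum2=250
  after byte 5 (203): sum1=106, sum2=101
Checksum = sum2·256 + sum1 = 101·256 + 106 = 25962 = 0x656A.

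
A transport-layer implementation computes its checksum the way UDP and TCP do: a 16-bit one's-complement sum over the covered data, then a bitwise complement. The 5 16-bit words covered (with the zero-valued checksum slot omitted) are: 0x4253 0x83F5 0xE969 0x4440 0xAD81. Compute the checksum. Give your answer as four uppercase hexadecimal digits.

5E8B

One's-complement addition (fold any carry out of bit 15 back into bit 0):
  0x4253 + 0x83F5 = 0x0C648
  0xC648 + 0xE969 = 0x1AFB1 → wrap carry → 0xAFB2
  0xAFB2 + 0x4440 = 0x0F3F2
  0xF3F2 + 0xAD81 = 0x1A173 → wrap carry → 0xA174
One's-complement sum = 0xA174.
Checksum = ~0xA174 & 0xFFFF = 0x5E8B.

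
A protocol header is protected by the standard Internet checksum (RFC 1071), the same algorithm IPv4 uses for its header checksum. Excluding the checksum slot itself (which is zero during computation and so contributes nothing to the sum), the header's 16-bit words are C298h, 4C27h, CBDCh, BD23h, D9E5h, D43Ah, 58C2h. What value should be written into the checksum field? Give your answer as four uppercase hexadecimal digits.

615C

One's-complement addition (fold any carry out of bit 15 back into bit 0):
  0xC298 + 0x4C27 = 0x10EBF → wrap carry → 0x0EC0
  0x0EC0 + 0xCBDC = 0x0DA9C
  0xDA9C + 0xBD23 = 0x197BF → wrap carry → 0x97C0
  0x97C0 + 0xD9E5 = 0x171A5 → wrap carry → 0x71A6
  0x71A6 + 0xD43A = 0x145E0 → wrap carry → 0x45E1
  0x45E1 + 0x58C2 = 0x09EA3
One's-complement sum = 0x9EA3.
Checksum = ~0x9EA3 & 0xFFFF = 0x615C.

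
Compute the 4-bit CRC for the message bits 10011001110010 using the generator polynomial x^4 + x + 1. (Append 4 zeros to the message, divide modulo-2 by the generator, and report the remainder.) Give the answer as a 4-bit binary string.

Append 4 zeros: 100110011100100000. Divide by 10011 (XOR where the leading bit is 1):
  pos 0: 10011 XOR 10011 = 00000
  pos 7: 11100 XOR 10011 = 01111
  pos 8: 11111 XOR 10011 = 01100
  pos 9: 11000 XOR 10011 = 01011
  pos 10: 10110 XOR 10011 = 00101
  pos 12: 10100 XOR 10011 = 00111
Remainder (last 4 bits) = 1110. This is the CRC / FCS.

1110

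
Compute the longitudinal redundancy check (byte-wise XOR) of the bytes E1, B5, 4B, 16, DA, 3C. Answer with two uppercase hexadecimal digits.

EF

XOR the bytes together:
  start with 0xE1
  0xE1 ⊕ 0xB5 = 0x54
  0x54 ⊕ 0x4B = 0x1F
  0x1F ⊕ 0x16 = 0x09
  0x09 ⊕ 0xDA = 0xD3
  0xD3 ⊕ 0x3C = 0xEF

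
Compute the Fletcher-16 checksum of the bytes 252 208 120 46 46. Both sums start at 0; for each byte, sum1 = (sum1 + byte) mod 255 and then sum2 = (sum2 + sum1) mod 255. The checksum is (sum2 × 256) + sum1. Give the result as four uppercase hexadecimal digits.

28A2

Running sums (mod 255):
  after byte 0 (252): sum1=252, sum2=252
  after byte 1 (208): sum1=205, sum2=202
  after byte 2 (120): sum1=70, sum2=17
  after byte 3 (46): sum1=116, sum2=133
  after byte 4 (46): sum1=162, sum2=40
Checksum = sum2·256 + sum1 = 40·256 + 162 = 10402 = 0x28A2.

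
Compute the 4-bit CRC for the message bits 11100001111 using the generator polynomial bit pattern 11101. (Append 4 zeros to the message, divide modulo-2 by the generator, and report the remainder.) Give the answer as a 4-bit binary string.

1101

Append 4 zeros: 111000011110000. Divide by 11101 (XOR where the leading bit is 1):
  pos 0: 11100 XOR 11101 = 00001
  pos 4: 10011 XOR 11101 = 01110
  pos 5: 11101 XOR 11101 = 00000
  pos 10: 10000 XOR 11101 = 01101
Remainder (last 4 bits) = 1101. This is the CRC / FCS.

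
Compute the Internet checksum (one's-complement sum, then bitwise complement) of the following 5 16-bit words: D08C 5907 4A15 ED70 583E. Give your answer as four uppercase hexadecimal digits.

46A7

One's-complement addition (fold any carry out of bit 15 back into bit 0):
  0xD08C + 0x5907 = 0x12993 → wrap carry → 0x2994
  0x2994 + 0x4A15 = 0x073A9
  0x73A9 + 0xED70 = 0x16119 → wrap carry → 0x611A
  0x611A + 0x583E = 0x0B958
One's-complement sum = 0xB958.
Checksum = ~0xB958 & 0xFFFF = 0x46A7.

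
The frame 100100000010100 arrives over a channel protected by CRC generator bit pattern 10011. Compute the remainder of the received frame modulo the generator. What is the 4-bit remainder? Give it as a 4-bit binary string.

Modulo-2 division of 100100000010100 by 10011:
  pos 0: 10010 XOR 10011 = 00001
  pos 4: 10000 XOR 10011 = 00011
  pos 7: 11010 XOR 10011 = 01001
  pos 8: 10011 XOR 10011 = 00000
Remainder = 0000 (zero — the frame passes the CRC check).

0000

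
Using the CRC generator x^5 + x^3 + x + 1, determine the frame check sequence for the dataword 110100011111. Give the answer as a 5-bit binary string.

10100

Append 5 zeros: 11010001111100000. Divide by 101011 (XOR where the leading bit is 1):
  pos 0: 110100 XOR 101011 = 011111
  pos 1: 111110 XOR 101011 = 010101
  pos 2: 101011 XOR 101011 = 000000
  pos 8: 111100 XOR 101011 = 010111
  pos 9: 101110 XOR 101011 = 000101
Remainder (last 5 bits) = 10100. This is the CRC / FCS.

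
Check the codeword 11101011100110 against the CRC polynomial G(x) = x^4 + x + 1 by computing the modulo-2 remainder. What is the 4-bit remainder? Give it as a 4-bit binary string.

Modulo-2 division of 11101011100110 by 10011:
  pos 0: 11101 XOR 10011 = 01110
  pos 1: 11100 XOR 10011 = 01111
  pos 2: 11111 XOR 10011 = 01100
  pos 3: 11001 XOR 10011 = 01010
  pos 4: 10101 XOR 10011 = 00110
  pos 6: 11000 XOR 10011 = 01011
  pos 7: 10111 XOR 10011 = 00100
  pos 9: 10010 XOR 10011 = 00001
Remainder = 0001 (nonzero — an error is detected).

0001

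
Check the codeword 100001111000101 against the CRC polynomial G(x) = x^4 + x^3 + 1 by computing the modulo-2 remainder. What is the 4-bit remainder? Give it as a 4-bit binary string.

Modulo-2 division of 100001111000101 by 11001:
  pos 0: 10000 XOR 11001 = 01001
  pos 1: 10011 XOR 11001 = 01010
  pos 2: 10101 XOR 11001 = 01100
  pos 3: 11001 XOR 11001 = 00000
  pos 8: 10001 XOR 11001 = 01000
  pos 9: 10000 XOR 11001 = 01001
  pos 10: 10011 XOR 11001 = 01010
Remainder = 1010 (nonzero — an error is detected).

1010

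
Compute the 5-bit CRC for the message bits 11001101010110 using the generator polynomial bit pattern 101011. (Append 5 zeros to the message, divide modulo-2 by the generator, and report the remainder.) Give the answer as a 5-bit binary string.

00110

Append 5 zeros: 1100110101011000000. Divide by 101011 (XOR where the leading bit is 1):
  pos 0: 110011 XOR 101011 = 011000
  pos 1: 110000 XOR 101011 = 011011
  pos 2: 110111 XOR 101011 = 011100
  pos 3: 111000 XOR 101011 = 010011
  pos 4: 100111 XOR 101011 = 001100
  pos 6: 110001 XOR 101011 = 011010
  pos 7: 110101 XOR 101011 = 011110
  pos 8: 111100 XOR 101011 = 010111
  pos 9: 101110 XOR 101011 = 000101
  pos 12: 101000 XOR 101011 = 000011
Remainder (last 5 bits) = 00110. This is the CRC / FCS.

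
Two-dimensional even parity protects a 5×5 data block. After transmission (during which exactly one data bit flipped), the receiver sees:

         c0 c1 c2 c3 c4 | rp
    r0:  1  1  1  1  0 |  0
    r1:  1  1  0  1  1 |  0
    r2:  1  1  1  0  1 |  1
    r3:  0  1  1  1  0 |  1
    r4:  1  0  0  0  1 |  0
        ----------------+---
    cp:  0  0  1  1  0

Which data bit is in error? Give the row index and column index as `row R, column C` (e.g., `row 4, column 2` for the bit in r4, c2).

row 2, column 4

Recompute each row's even parity and compare to rp:
  r0: data parity 0, sent rp 0 → ok
  r1: data parity 0, sent rp 0 → ok
  r2: data parity 0, sent rp 1 → mismatch
  r3: data parity 1, sent rp 1 → ok
  r4: data parity 0, sent rp 0 → ok
Recompute each column's even parity and compare to cp:
  c0: data parity 0, sent cp 0 → ok
  c1: data parity 0, sent cp 0 → ok
  c2: data parity 1, sent cp 1 → ok
  c3: data parity 1, sent cp 1 → ok
  c4: data parity 1, sent cp 0 → mismatch
Exactly one row (r2) and one column (c4) fail → the flipped bit is at their intersection.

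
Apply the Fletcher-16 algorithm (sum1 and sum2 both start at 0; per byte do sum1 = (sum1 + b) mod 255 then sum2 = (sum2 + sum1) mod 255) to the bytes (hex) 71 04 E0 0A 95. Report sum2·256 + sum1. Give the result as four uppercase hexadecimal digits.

93F5

Running sums (mod 255):
  after byte 0 (71): sum1=113, sum2=113
  after byte 1 (04): sum1=117, sum2=230
  after byte 2 (E0): sum1=86, sum2=61
  after byte 3 (0A): sum1=96, sum2=157
  after byte 4 (95): sum1=245, sum2=147
Checksum = sum2·256 + sum1 = 147·256 + 245 = 37877 = 0x93F5.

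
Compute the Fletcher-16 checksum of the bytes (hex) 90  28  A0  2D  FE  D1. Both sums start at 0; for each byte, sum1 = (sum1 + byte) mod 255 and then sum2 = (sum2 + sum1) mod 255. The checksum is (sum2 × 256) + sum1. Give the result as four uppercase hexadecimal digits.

Running sums (mod 255):
  after byte 0 (90): sum1=144, sum2=144
  after byte 1 (28): sum1=184, sum2=73
  after byte 2 (A0): sum1=89, sum2=162
  after byte 3 (2D): sum1=134, sum2=41
  after byte 4 (FE): sum1=133, sum2=174
  after byte 5 (D1): sum1=87, sum2=6
Checksum = sum2·256 + sum1 = 6·256 + 87 = 1623 = 0x0657.

0657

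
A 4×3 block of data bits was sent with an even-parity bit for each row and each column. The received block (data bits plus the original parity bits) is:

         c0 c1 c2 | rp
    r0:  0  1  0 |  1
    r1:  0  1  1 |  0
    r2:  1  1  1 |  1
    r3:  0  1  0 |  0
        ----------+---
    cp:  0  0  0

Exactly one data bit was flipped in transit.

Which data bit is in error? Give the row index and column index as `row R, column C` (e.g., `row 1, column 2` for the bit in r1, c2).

Recompute each row's even parity and compare to rp:
  r0: data parity 1, sent rp 1 → ok
  r1: data parity 0, sent rp 0 → ok
  r2: data parity 1, sent rp 1 → ok
  r3: data parity 1, sent rp 0 → mismatch
Recompute each column's even parity and compare to cp:
  c0: data parity 1, sent cp 0 → mismatch
  c1: data parity 0, sent cp 0 → ok
  c2: data parity 0, sent cp 0 → ok
Exactly one row (r3) and one column (c0) fail → the flipped bit is at their intersection.

row 3, column 0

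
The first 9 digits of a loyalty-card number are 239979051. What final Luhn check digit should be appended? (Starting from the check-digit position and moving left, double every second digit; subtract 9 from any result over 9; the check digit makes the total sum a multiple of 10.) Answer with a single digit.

4

Partial digits right→left: 1 5 0 9 7 9 9 3 2
Double every second digit counting from the check-digit position (so the 1st, 3rd, 5th, ... of the partial from the right).
  doubled (with −9 where >9): 2 0 5 9 4 → sum 20
  kept as-is: 5 9 9 3 → sum 26
Total = 20 + 26 = 46.
Check digit = (10 − (46 mod 10)) mod 10 = 4.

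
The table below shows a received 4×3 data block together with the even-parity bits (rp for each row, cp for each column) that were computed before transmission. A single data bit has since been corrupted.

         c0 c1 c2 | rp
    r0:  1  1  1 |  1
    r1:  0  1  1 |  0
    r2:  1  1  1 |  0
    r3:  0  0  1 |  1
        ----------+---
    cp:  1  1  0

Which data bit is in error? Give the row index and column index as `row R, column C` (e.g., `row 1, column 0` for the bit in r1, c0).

row 2, column 0

Recompute each row's even parity and compare to rp:
  r0: data parity 1, sent rp 1 → ok
  r1: data parity 0, sent rp 0 → ok
  r2: data parity 1, sent rp 0 → mismatch
  r3: data parity 1, sent rp 1 → ok
Recompute each column's even parity and compare to cp:
  c0: data parity 0, sent cp 1 → mismatch
  c1: data parity 1, sent cp 1 → ok
  c2: data parity 0, sent cp 0 → ok
Exactly one row (r2) and one column (c0) fail → the flipped bit is at their intersection.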